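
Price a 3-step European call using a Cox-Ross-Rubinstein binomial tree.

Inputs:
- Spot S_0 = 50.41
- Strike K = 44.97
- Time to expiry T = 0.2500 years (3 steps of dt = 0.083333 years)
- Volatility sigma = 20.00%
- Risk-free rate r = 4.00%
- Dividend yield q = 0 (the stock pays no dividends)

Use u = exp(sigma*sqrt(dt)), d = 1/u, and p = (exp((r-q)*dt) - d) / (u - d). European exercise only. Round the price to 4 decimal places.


Answer: Price = V(0,0) = 6.1795

Derivation:
dt = T/N = 0.083333
u = exp(sigma*sqrt(dt)) = 1.059434; d = 1/u = 0.943900
p = (exp((r-q)*dt) - d) / (u - d) = 0.514470
Discount per step: exp(-r*dt) = 0.996672
Stock lattice S(k, i) with i counting down-moves:
  k=0: S(0,0) = 50.4100
  k=1: S(1,0) = 53.4061; S(1,1) = 47.5820
  k=2: S(2,0) = 56.5802; S(2,1) = 50.4100; S(2,2) = 44.9127
  k=3: S(3,0) = 59.9430; S(3,1) = 53.4061; S(3,2) = 47.5820; S(3,3) = 42.3931
Terminal payoffs V(N, i) = max(S_T - K, 0):
  V(3,0) = 14.973032; V(3,1) = 8.436080; V(3,2) = 2.612000; V(3,3) = 0.000000
Backward induction: V(k, i) = exp(-r*dt) * [p * V(k+1, i) + (1-p) * V(k+1, i+1)].
  V(2,0) = exp(-r*dt) * [p*14.973032 + (1-p)*8.436080] = 11.759880
  V(2,1) = exp(-r*dt) * [p*8.436080 + (1-p)*2.612000] = 5.589650
  V(2,2) = exp(-r*dt) * [p*2.612000 + (1-p)*0.000000] = 1.339324
  V(1,0) = exp(-r*dt) * [p*11.759880 + (1-p)*5.589650] = 8.734883
  V(1,1) = exp(-r*dt) * [p*5.589650 + (1-p)*1.339324] = 3.514255
  V(0,0) = exp(-r*dt) * [p*8.734883 + (1-p)*3.514255] = 6.179478


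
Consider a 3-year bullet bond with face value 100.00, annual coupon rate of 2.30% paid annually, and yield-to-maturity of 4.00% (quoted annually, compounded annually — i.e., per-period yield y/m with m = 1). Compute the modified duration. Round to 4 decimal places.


Coupon per period c = face * coupon_rate / m = 2.300000
Periods per year m = 1; per-period yield y/m = 0.040000
Number of cashflows N = 3
Cashflows (t years, CF_t, discount factor 1/(1+y/m)^(m*t), PV):
  t = 1.0000: CF_t = 2.300000, DF = 0.961538, PV = 2.211538
  t = 2.0000: CF_t = 2.300000, DF = 0.924556, PV = 2.126479
  t = 3.0000: CF_t = 102.300000, DF = 0.888996, PV = 90.944327
Price P = sum_t PV_t = 95.282345
First compute Macaulay numerator sum_t t * PV_t:
  t * PV_t at t = 1.0000: 2.211538
  t * PV_t at t = 2.0000: 4.252959
  t * PV_t at t = 3.0000: 272.832982
Macaulay duration D = 279.297480 / 95.282345 = 2.931262
Modified duration = D / (1 + y/m) = 2.931262 / (1 + 0.040000) = 2.818521

Answer: Modified duration = 2.8185


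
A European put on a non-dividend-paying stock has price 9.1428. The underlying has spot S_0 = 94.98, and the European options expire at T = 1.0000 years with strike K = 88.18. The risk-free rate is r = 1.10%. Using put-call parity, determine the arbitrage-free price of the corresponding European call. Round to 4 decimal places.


Answer: Call price = 16.9075

Derivation:
Put-call parity: C - P = S_0 * exp(-qT) - K * exp(-rT).
S_0 * exp(-qT) = 94.9800 * 1.00000000 = 94.98000000
K * exp(-rT) = 88.1800 * 0.98906028 = 87.21533538
C = P + S*exp(-qT) - K*exp(-rT)
C = 9.1428 + 94.98000000 - 87.21533538 = 16.9075


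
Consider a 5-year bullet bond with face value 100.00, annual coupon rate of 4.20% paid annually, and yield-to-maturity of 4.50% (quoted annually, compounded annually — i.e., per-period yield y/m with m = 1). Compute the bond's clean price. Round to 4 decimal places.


Answer: Price = 98.6830

Derivation:
Coupon per period c = face * coupon_rate / m = 4.200000
Periods per year m = 1; per-period yield y/m = 0.045000
Number of cashflows N = 5
Cashflows (t years, CF_t, discount factor 1/(1+y/m)^(m*t), PV):
  t = 1.0000: CF_t = 4.200000, DF = 0.956938, PV = 4.019139
  t = 2.0000: CF_t = 4.200000, DF = 0.915730, PV = 3.846066
  t = 3.0000: CF_t = 4.200000, DF = 0.876297, PV = 3.680446
  t = 4.0000: CF_t = 4.200000, DF = 0.838561, PV = 3.521958
  t = 5.0000: CF_t = 104.200000, DF = 0.802451, PV = 83.615399
Price P = sum_t PV_t = 98.683007


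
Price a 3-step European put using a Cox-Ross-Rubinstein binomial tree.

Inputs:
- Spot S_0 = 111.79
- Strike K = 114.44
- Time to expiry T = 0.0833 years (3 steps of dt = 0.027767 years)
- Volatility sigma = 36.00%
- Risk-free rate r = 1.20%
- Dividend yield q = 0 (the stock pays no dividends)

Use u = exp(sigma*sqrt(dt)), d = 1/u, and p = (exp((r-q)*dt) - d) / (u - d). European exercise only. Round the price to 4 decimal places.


dt = T/N = 0.027767
u = exp(sigma*sqrt(dt)) = 1.061824; d = 1/u = 0.941776
p = (exp((r-q)*dt) - d) / (u - d) = 0.487784
Discount per step: exp(-r*dt) = 0.999667
Stock lattice S(k, i) with i counting down-moves:
  k=0: S(0,0) = 111.7900
  k=1: S(1,0) = 118.7013; S(1,1) = 105.2811
  k=2: S(2,0) = 126.0398; S(2,1) = 111.7900; S(2,2) = 99.1512
  k=3: S(3,0) = 133.8321; S(3,1) = 118.7013; S(3,2) = 105.2811; S(3,3) = 93.3782
Terminal payoffs V(N, i) = max(K - S_T, 0):
  V(3,0) = 0.000000; V(3,1) = 0.000000; V(3,2) = 9.158879; V(3,3) = 21.061781
Backward induction: V(k, i) = exp(-r*dt) * [p * V(k+1, i) + (1-p) * V(k+1, i+1)].
  V(2,0) = exp(-r*dt) * [p*0.000000 + (1-p)*0.000000] = 0.000000
  V(2,1) = exp(-r*dt) * [p*0.000000 + (1-p)*9.158879] = 4.689766
  V(2,2) = exp(-r*dt) * [p*9.158879 + (1-p)*21.061781] = 15.250659
  V(1,0) = exp(-r*dt) * [p*0.000000 + (1-p)*4.689766] = 2.401375
  V(1,1) = exp(-r*dt) * [p*4.689766 + (1-p)*15.250659] = 10.095865
  V(0,0) = exp(-r*dt) * [p*2.401375 + (1-p)*10.095865] = 6.340507

Answer: Price = V(0,0) = 6.3405


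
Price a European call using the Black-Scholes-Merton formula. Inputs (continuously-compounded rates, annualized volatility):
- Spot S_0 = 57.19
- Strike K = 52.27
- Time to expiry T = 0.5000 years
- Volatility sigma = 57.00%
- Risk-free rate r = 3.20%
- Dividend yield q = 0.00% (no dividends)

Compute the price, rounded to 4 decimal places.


Answer: Price = 11.8433

Derivation:
d1 = (ln(S/K) + (r - q + 0.5*sigma^2) * T) / (sigma * sqrt(T)) = 0.46441152
d2 = d1 - sigma * sqrt(T) = 0.06136066
exp(-rT) = 0.98412732; exp(-qT) = 1.00000000
C = S_0 * exp(-qT) * N(d1) - K * exp(-rT) * N(d2)
N(d1) = 0.67882353; N(d2) = 0.52446401
C = 57.1900 * 1.00000000 * 0.67882353 - 52.2700 * 0.98412732 * 0.52446401 = 11.8433


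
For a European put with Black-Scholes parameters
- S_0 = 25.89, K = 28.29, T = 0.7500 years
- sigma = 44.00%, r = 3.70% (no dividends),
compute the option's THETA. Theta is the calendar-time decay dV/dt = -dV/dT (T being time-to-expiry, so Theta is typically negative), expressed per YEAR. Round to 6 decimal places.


d1 = 0.0307003603; d2 = -0.3503508174
phi(d1) = 0.3987543207; exp(-qT) = 1.0000000000; exp(-rT) = 0.9726314943
Theta = -S*exp(-qT)*phi(d1)*sigma/(2*sqrt(T)) + r*K*exp(-rT)*N(-d2) - q*S*exp(-qT)*N(-d1)
N(-d1) = 0.4877542519; N(-d2) = 0.6369622839; sqrt(T) = 0.8660254038
Term 1 = -25.8900 * 1.0000000000 * 0.3987543207 * 0.4400 / (2 * 0.8660254038) = -2.6225845684
Term 2 = 0.0370 * 28.2900 * 0.9726314943 * 0.6369622839 = 0.6484801952
Term 3 = 0 (no dividend yield, q = 0)
Theta = -2.6225845684 + (0.6484801952) + (0.0000000000) = -1.974104

Answer: Theta = -1.974104


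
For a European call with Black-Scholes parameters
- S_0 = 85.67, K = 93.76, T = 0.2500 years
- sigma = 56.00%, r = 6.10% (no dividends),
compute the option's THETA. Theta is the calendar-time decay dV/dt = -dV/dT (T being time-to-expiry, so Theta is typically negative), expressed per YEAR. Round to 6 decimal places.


Answer: Theta = -20.908432

Derivation:
d1 = -0.1278057852; d2 = -0.4078057852
phi(d1) = 0.3956973243; exp(-qT) = 1.0000000000; exp(-rT) = 0.9848656924
Theta = -S*exp(-qT)*phi(d1)*sigma/(2*sqrt(T)) - r*K*exp(-rT)*N(d2) + q*S*exp(-qT)*N(d1)
N(d1) = 0.4491513358; N(d2) = 0.3417081330; sqrt(T) = 0.5000000000
Term 1 = -85.6700 * 1.0000000000 * 0.3956973243 * 0.5600 / (2 * 0.5000000000) = -18.9836582728
Term 2 = -0.0610 * 93.7600 * 0.9848656924 * 0.3417081330 = -1.9247740658
Term 3 = 0 (no dividend yield, q = 0)
Theta = -18.9836582728 + (-1.9247740658) + (0.0000000000) = -20.908432


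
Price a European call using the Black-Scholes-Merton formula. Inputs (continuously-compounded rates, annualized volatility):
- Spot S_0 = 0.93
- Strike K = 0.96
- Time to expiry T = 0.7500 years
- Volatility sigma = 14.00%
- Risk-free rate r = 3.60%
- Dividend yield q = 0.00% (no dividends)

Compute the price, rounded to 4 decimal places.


Answer: Price = 0.0429

Derivation:
d1 = (ln(S/K) + (r - q + 0.5*sigma^2) * T) / (sigma * sqrt(T)) = 0.02145517
d2 = d1 - sigma * sqrt(T) = -0.09978838
exp(-rT) = 0.97336124; exp(-qT) = 1.00000000
C = S_0 * exp(-qT) * N(d1) - K * exp(-rT) * N(d2)
N(d1) = 0.50855872; N(d2) = 0.46025617
C = 0.9300 * 1.00000000 * 0.50855872 - 0.9600 * 0.97336124 * 0.46025617 = 0.0429


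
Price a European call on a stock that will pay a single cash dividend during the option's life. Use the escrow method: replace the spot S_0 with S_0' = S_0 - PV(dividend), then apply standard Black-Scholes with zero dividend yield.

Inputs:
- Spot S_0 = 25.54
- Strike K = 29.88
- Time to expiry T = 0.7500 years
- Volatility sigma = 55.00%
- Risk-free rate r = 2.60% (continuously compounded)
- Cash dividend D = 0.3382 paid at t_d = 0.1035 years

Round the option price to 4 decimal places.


Answer: Price = 3.3294

Derivation:
PV(D) = D * exp(-r * t_d) = 0.3382 * 0.99731262 = 0.33729113
S_0' = S_0 - PV(D) = 25.5400 - 0.33729113 = 25.20270887
d1 = (ln(S_0'/K) + (r + sigma^2/2)*T) / (sigma*sqrt(T)) = -0.07831048
d2 = d1 - sigma*sqrt(T) = -0.55462445
exp(-rT) = 0.98068890
N(d1) = 0.46879054; N(d2) = 0.28957578
C = S_0' * N(d1) - K * exp(-rT) * N(d2) = 25.20270887 * 0.46879054 - 29.8800 * 0.98068890 * 0.28957578 = 3.3294


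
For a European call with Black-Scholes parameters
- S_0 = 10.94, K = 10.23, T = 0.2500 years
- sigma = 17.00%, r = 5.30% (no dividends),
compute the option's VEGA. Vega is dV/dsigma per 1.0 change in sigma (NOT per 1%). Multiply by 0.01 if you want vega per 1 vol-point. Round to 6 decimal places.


Answer: Vega = 1.339716

Derivation:
d1 = 0.9878084357; d2 = 0.9028084357
phi(d1) = 0.2449205796; exp(-qT) = 1.0000000000; exp(-rT) = 0.9868373948
Vega = S * exp(-qT) * phi(d1) * sqrt(T) = 10.9400 * 1.0000000000 * 0.2449205796 * 0.5000000000 = 1.339716


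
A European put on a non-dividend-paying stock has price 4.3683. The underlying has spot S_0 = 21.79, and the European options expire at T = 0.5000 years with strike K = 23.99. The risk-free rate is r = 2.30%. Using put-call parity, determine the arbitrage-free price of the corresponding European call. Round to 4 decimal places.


Put-call parity: C - P = S_0 * exp(-qT) - K * exp(-rT).
S_0 * exp(-qT) = 21.7900 * 1.00000000 = 21.79000000
K * exp(-rT) = 23.9900 * 0.98856587 = 23.71569528
C = P + S*exp(-qT) - K*exp(-rT)
C = 4.3683 + 21.79000000 - 23.71569528 = 2.4426

Answer: Call price = 2.4426


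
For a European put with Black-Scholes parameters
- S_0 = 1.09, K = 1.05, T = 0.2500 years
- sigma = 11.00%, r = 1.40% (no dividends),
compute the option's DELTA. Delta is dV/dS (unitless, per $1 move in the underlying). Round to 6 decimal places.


d1 = 0.7709096740; d2 = 0.7159096740
phi(d1) = 0.2963869556; exp(-qT) = 1.0000000000; exp(-rT) = 0.9965061179
N(-d1) = 0.2203802363
Delta = -exp(-qT) * N(-d1) = -1.0000000000 * 0.2203802363 = -0.220380

Answer: Delta = -0.220380


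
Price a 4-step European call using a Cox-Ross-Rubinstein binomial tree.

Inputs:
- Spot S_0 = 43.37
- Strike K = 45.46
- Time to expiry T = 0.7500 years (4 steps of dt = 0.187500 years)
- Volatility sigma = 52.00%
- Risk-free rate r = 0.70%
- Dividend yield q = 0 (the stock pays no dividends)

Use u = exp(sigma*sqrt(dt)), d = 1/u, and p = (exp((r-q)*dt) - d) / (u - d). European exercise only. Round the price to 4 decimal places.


dt = T/N = 0.187500
u = exp(sigma*sqrt(dt)) = 1.252531; d = 1/u = 0.798383
p = (exp((r-q)*dt) - d) / (u - d) = 0.446837
Discount per step: exp(-r*dt) = 0.998688
Stock lattice S(k, i) with i counting down-moves:
  k=0: S(0,0) = 43.3700
  k=1: S(1,0) = 54.3223; S(1,1) = 34.6259
  k=2: S(2,0) = 68.0404; S(2,1) = 43.3700; S(2,2) = 27.6447
  k=3: S(3,0) = 85.2227; S(3,1) = 54.3223; S(3,2) = 34.6259; S(3,3) = 22.0711
  k=4: S(4,0) = 106.7441; S(4,1) = 68.0404; S(4,2) = 43.3700; S(4,3) = 27.6447; S(4,4) = 17.6212
Terminal payoffs V(N, i) = max(S_T - K, 0):
  V(4,0) = 61.284100; V(4,1) = 22.580367; V(4,2) = 0.000000; V(4,3) = 0.000000; V(4,4) = 0.000000
Backward induction: V(k, i) = exp(-r*dt) * [p * V(k+1, i) + (1-p) * V(k+1, i+1)].
  V(3,0) = exp(-r*dt) * [p*61.284100 + (1-p)*22.580367] = 39.822322
  V(3,1) = exp(-r*dt) * [p*22.580367 + (1-p)*0.000000] = 10.076507
  V(3,2) = exp(-r*dt) * [p*0.000000 + (1-p)*0.000000] = 0.000000
  V(3,3) = exp(-r*dt) * [p*0.000000 + (1-p)*0.000000] = 0.000000
  V(2,0) = exp(-r*dt) * [p*39.822322 + (1-p)*10.076507] = 23.337385
  V(2,1) = exp(-r*dt) * [p*10.076507 + (1-p)*0.000000] = 4.496650
  V(2,2) = exp(-r*dt) * [p*0.000000 + (1-p)*0.000000] = 0.000000
  V(1,0) = exp(-r*dt) * [p*23.337385 + (1-p)*4.496650] = 12.898445
  V(1,1) = exp(-r*dt) * [p*4.496650 + (1-p)*0.000000] = 2.006634
  V(0,0) = exp(-r*dt) * [p*12.898445 + (1-p)*2.006634] = 6.864481

Answer: Price = V(0,0) = 6.8645


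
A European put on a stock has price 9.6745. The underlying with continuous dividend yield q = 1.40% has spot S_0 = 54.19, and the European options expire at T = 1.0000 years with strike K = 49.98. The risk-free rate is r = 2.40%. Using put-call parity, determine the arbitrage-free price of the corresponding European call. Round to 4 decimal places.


Answer: Call price = 14.3164

Derivation:
Put-call parity: C - P = S_0 * exp(-qT) - K * exp(-rT).
S_0 * exp(-qT) = 54.1900 * 0.98609754 = 53.43662592
K * exp(-rT) = 49.9800 * 0.97628571 = 48.79475977
C = P + S*exp(-qT) - K*exp(-rT)
C = 9.6745 + 53.43662592 - 48.79475977 = 14.3164


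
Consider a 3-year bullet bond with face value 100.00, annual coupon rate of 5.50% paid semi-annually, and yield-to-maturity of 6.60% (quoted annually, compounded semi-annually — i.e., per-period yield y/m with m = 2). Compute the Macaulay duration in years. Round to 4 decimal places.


Coupon per period c = face * coupon_rate / m = 2.750000
Periods per year m = 2; per-period yield y/m = 0.033000
Number of cashflows N = 6
Cashflows (t years, CF_t, discount factor 1/(1+y/m)^(m*t), PV):
  t = 0.5000: CF_t = 2.750000, DF = 0.968054, PV = 2.662149
  t = 1.0000: CF_t = 2.750000, DF = 0.937129, PV = 2.577105
  t = 1.5000: CF_t = 2.750000, DF = 0.907192, PV = 2.494777
  t = 2.0000: CF_t = 2.750000, DF = 0.878211, PV = 2.415079
  t = 2.5000: CF_t = 2.750000, DF = 0.850156, PV = 2.337928
  t = 3.0000: CF_t = 102.750000, DF = 0.822997, PV = 84.562906
Price P = sum_t PV_t = 97.049944
Macaulay numerator sum_t t * PV_t:
  t * PV_t at t = 0.5000: 1.331075
  t * PV_t at t = 1.0000: 2.577105
  t * PV_t at t = 1.5000: 3.742165
  t * PV_t at t = 2.0000: 4.830159
  t * PV_t at t = 2.5000: 5.844819
  t * PV_t at t = 3.0000: 253.688719
Macaulay duration D = (sum_t t * PV_t) / P = 272.014042 / 97.049944 = 2.802825

Answer: Macaulay duration = 2.8028 years


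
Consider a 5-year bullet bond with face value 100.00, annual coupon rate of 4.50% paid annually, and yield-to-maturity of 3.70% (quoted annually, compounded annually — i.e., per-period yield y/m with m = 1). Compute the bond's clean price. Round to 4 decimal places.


Answer: Price = 103.5917

Derivation:
Coupon per period c = face * coupon_rate / m = 4.500000
Periods per year m = 1; per-period yield y/m = 0.037000
Number of cashflows N = 5
Cashflows (t years, CF_t, discount factor 1/(1+y/m)^(m*t), PV):
  t = 1.0000: CF_t = 4.500000, DF = 0.964320, PV = 4.339441
  t = 2.0000: CF_t = 4.500000, DF = 0.929913, PV = 4.184610
  t = 3.0000: CF_t = 4.500000, DF = 0.896734, PV = 4.035304
  t = 4.0000: CF_t = 4.500000, DF = 0.864739, PV = 3.891325
  t = 5.0000: CF_t = 104.500000, DF = 0.833885, PV = 87.140994
Price P = sum_t PV_t = 103.591673


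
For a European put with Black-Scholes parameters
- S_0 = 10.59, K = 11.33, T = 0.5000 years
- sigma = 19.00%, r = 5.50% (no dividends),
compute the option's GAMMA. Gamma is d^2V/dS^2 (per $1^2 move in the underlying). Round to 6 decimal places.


d1 = -0.2308808994; d2 = -0.3652311878
phi(d1) = 0.3884497240; exp(-qT) = 1.0000000000; exp(-rT) = 0.9728746826
Gamma = exp(-qT) * phi(d1) / (S * sigma * sqrt(T)) = 1.0000000000 * 0.3884497240 / (10.5900 * 0.1900 * 0.7071067812) = 0.273024

Answer: Gamma = 0.273024


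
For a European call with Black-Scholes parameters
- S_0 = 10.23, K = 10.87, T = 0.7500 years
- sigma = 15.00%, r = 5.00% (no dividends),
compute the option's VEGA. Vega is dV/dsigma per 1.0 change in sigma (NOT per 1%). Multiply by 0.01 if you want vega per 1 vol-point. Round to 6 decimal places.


d1 = -0.1135041467; d2 = -0.2434079573
phi(d1) = 0.3963807147; exp(-qT) = 1.0000000000; exp(-rT) = 0.9631944177
Vega = S * exp(-qT) * phi(d1) * sqrt(T) = 10.2300 * 1.0000000000 * 0.3963807147 * 0.8660254038 = 3.511711

Answer: Vega = 3.511711


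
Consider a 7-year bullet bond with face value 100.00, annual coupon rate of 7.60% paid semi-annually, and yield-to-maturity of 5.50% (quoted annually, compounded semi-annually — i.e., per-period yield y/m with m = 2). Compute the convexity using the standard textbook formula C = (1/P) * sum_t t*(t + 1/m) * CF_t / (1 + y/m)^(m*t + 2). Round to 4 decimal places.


Answer: Convexity = 37.0905

Derivation:
Coupon per period c = face * coupon_rate / m = 3.800000
Periods per year m = 2; per-period yield y/m = 0.027500
Number of cashflows N = 14
Cashflows (t years, CF_t, discount factor 1/(1+y/m)^(m*t), PV):
  t = 0.5000: CF_t = 3.800000, DF = 0.973236, PV = 3.698297
  t = 1.0000: CF_t = 3.800000, DF = 0.947188, PV = 3.599316
  t = 1.5000: CF_t = 3.800000, DF = 0.921838, PV = 3.502984
  t = 2.0000: CF_t = 3.800000, DF = 0.897166, PV = 3.409230
  t = 2.5000: CF_t = 3.800000, DF = 0.873154, PV = 3.317985
  t = 3.0000: CF_t = 3.800000, DF = 0.849785, PV = 3.229183
  t = 3.5000: CF_t = 3.800000, DF = 0.827041, PV = 3.142757
  t = 4.0000: CF_t = 3.800000, DF = 0.804906, PV = 3.058644
  t = 4.5000: CF_t = 3.800000, DF = 0.783364, PV = 2.976783
  t = 5.0000: CF_t = 3.800000, DF = 0.762398, PV = 2.897112
  t = 5.5000: CF_t = 3.800000, DF = 0.741993, PV = 2.819574
  t = 6.0000: CF_t = 3.800000, DF = 0.722134, PV = 2.744111
  t = 6.5000: CF_t = 3.800000, DF = 0.702807, PV = 2.670667
  t = 7.0000: CF_t = 103.800000, DF = 0.683997, PV = 70.998917
Price P = sum_t PV_t = 112.065559
Convexity numerator sum_t t*(t + 1/m) * CF_t / (1+y/m)^(m*t + 2):
  t = 0.5000: term = 1.751492
  t = 1.0000: term = 5.113845
  t = 1.5000: term = 9.953956
  t = 2.0000: term = 16.145913
  t = 2.5000: term = 23.570676
  t = 3.0000: term = 32.115764
  t = 3.5000: term = 41.674957
  t = 4.0000: term = 52.148017
  t = 4.5000: term = 63.440410
  t = 5.0000: term = 75.463045
  t = 5.5000: term = 88.132023
  t = 6.0000: term = 101.368396
  t = 6.5000: term = 115.097936
  t = 7.0000: term = 3530.590661
Convexity = (1/P) * sum = 4156.567090 / 112.065559 = 37.090495


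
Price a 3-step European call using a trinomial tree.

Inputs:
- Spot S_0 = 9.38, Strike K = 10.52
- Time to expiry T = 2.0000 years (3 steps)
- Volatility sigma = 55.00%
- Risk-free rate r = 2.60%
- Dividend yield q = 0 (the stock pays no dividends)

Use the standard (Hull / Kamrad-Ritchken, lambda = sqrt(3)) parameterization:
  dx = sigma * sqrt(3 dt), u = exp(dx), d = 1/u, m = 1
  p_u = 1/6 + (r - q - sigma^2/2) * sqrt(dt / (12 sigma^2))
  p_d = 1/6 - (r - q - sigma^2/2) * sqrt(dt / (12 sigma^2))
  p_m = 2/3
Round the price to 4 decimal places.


dt = T/N = 0.666667; dx = sigma*sqrt(3*dt) = 0.777817
u = exp(dx) = 2.176716; d = 1/u = 0.459408
p_u = 0.112991, p_m = 0.666667, p_d = 0.220342
Discount per step: exp(-r*dt) = 0.982816
Stock lattice S(k, j) with j the centered position index:
  k=0: S(0,+0) = 9.3800
  k=1: S(1,-1) = 4.3092; S(1,+0) = 9.3800; S(1,+1) = 20.4176
  k=2: S(2,-2) = 1.9797; S(2,-1) = 4.3092; S(2,+0) = 9.3800; S(2,+1) = 20.4176; S(2,+2) = 44.4433
  k=3: S(3,-3) = 0.9095; S(3,-2) = 1.9797; S(3,-1) = 4.3092; S(3,+0) = 9.3800; S(3,+1) = 20.4176; S(3,+2) = 44.4433; S(3,+3) = 96.7405
Terminal payoffs V(N, j) = max(S_T - K, 0):
  V(3,-3) = 0.000000; V(3,-2) = 0.000000; V(3,-1) = 0.000000; V(3,+0) = 0.000000; V(3,+1) = 9.897599; V(3,+2) = 33.923321; V(3,+3) = 86.220500
Backward induction: V(k, j) = exp(-r*dt) * [p_u * V(k+1, j+1) + p_m * V(k+1, j) + p_d * V(k+1, j-1)]
  V(2,-2) = exp(-r*dt) * [p_u*0.000000 + p_m*0.000000 + p_d*0.000000] = 0.000000
  V(2,-1) = exp(-r*dt) * [p_u*0.000000 + p_m*0.000000 + p_d*0.000000] = 0.000000
  V(2,+0) = exp(-r*dt) * [p_u*9.897599 + p_m*0.000000 + p_d*0.000000] = 1.099120
  V(2,+1) = exp(-r*dt) * [p_u*33.923321 + p_m*9.897599 + p_d*0.000000] = 10.252170
  V(2,+2) = exp(-r*dt) * [p_u*86.220500 + p_m*33.923321 + p_d*9.897599] = 33.945026
  V(1,-1) = exp(-r*dt) * [p_u*1.099120 + p_m*0.000000 + p_d*0.000000] = 0.122056
  V(1,+0) = exp(-r*dt) * [p_u*10.252170 + p_m*1.099120 + p_d*0.000000] = 1.858651
  V(1,+1) = exp(-r*dt) * [p_u*33.945026 + p_m*10.252170 + p_d*1.099120] = 10.724921
  V(0,+0) = exp(-r*dt) * [p_u*10.724921 + p_m*1.858651 + p_d*0.122056] = 2.435234

Answer: Price = V(0,0) = 2.4352


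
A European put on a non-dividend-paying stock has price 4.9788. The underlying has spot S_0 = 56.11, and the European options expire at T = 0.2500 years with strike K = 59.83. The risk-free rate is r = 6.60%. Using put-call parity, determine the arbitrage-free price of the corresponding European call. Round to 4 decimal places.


Put-call parity: C - P = S_0 * exp(-qT) - K * exp(-rT).
S_0 * exp(-qT) = 56.1100 * 1.00000000 = 56.11000000
K * exp(-rT) = 59.8300 * 0.98363538 = 58.85090475
C = P + S*exp(-qT) - K*exp(-rT)
C = 4.9788 + 56.11000000 - 58.85090475 = 2.2379

Answer: Call price = 2.2379


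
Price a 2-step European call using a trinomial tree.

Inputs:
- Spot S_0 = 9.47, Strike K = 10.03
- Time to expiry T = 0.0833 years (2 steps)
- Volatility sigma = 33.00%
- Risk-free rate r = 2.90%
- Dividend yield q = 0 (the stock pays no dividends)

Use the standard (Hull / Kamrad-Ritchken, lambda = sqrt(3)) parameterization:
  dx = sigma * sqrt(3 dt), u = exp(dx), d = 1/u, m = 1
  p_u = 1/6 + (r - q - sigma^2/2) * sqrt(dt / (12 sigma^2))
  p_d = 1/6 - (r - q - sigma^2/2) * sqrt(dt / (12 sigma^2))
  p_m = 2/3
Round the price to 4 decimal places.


Answer: Price = V(0,0) = 0.1825

Derivation:
dt = T/N = 0.041650; dx = sigma*sqrt(3*dt) = 0.116649
u = exp(dx) = 1.123725; d = 1/u = 0.889897
p_u = 0.162123, p_m = 0.666667, p_d = 0.171210
Discount per step: exp(-r*dt) = 0.998793
Stock lattice S(k, j) with j the centered position index:
  k=0: S(0,+0) = 9.4700
  k=1: S(1,-1) = 8.4273; S(1,+0) = 9.4700; S(1,+1) = 10.6417
  k=2: S(2,-2) = 7.4995; S(2,-1) = 8.4273; S(2,+0) = 9.4700; S(2,+1) = 10.6417; S(2,+2) = 11.9583
Terminal payoffs V(N, j) = max(S_T - K, 0):
  V(2,-2) = 0.000000; V(2,-1) = 0.000000; V(2,+0) = 0.000000; V(2,+1) = 0.611678; V(2,+2) = 1.928322
Backward induction: V(k, j) = exp(-r*dt) * [p_u * V(k+1, j+1) + p_m * V(k+1, j) + p_d * V(k+1, j-1)]
  V(1,-1) = exp(-r*dt) * [p_u*0.000000 + p_m*0.000000 + p_d*0.000000] = 0.000000
  V(1,+0) = exp(-r*dt) * [p_u*0.611678 + p_m*0.000000 + p_d*0.000000] = 0.099047
  V(1,+1) = exp(-r*dt) * [p_u*1.928322 + p_m*0.611678 + p_d*0.000000] = 0.719542
  V(0,+0) = exp(-r*dt) * [p_u*0.719542 + p_m*0.099047 + p_d*0.000000] = 0.182465


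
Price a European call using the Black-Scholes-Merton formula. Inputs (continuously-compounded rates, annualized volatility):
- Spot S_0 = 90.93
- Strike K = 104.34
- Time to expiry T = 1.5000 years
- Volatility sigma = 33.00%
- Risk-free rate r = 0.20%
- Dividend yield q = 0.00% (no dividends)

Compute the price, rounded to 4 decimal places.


Answer: Price = 9.9065

Derivation:
d1 = (ln(S/K) + (r - q + 0.5*sigma^2) * T) / (sigma * sqrt(T)) = -0.13086168
d2 = d1 - sigma * sqrt(T) = -0.53502749
exp(-rT) = 0.99700450; exp(-qT) = 1.00000000
C = S_0 * exp(-qT) * N(d1) - K * exp(-rT) * N(d2)
N(d1) = 0.44794236; N(d2) = 0.29631542
C = 90.9300 * 1.00000000 * 0.44794236 - 104.3400 * 0.99700450 * 0.29631542 = 9.9065


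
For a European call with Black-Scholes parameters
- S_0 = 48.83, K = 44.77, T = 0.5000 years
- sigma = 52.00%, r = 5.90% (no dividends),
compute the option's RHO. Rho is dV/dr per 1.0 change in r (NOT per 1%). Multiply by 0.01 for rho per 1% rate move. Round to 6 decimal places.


Answer: Rho = 12.012357

Derivation:
d1 = 0.5001600311; d2 = 0.1324645049
phi(d1) = 0.3520371527; exp(-qT) = 1.0000000000; exp(-rT) = 0.9709308776
N(d2) = 0.5526915517
Rho = K*T*exp(-rT)*N(d2) = 44.7700 * 0.5000 * 0.9709308776 * 0.5526915517 = 12.012357


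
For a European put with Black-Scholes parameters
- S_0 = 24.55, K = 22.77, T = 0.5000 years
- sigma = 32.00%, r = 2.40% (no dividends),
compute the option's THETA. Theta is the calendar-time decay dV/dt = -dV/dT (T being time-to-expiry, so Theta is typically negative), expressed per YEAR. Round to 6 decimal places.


d1 = 0.4988106869; d2 = 0.2725365170
phi(d1) = 0.3522744978; exp(-qT) = 1.0000000000; exp(-rT) = 0.9880717129
Theta = -S*exp(-qT)*phi(d1)*sigma/(2*sqrt(T)) + r*K*exp(-rT)*N(-d2) - q*S*exp(-qT)*N(-d1)
N(-d1) = 0.3089563790; N(-d2) = 0.3926047585; sqrt(T) = 0.7071067812
Term 1 = -24.5500 * 1.0000000000 * 0.3522744978 * 0.3200 / (2 * 0.7071067812) = -1.9568957110
Term 2 = 0.0240 * 22.7700 * 0.9880717129 * 0.3926047585 = 0.2119914267
Term 3 = 0 (no dividend yield, q = 0)
Theta = -1.9568957110 + (0.2119914267) + (0.0000000000) = -1.744904

Answer: Theta = -1.744904


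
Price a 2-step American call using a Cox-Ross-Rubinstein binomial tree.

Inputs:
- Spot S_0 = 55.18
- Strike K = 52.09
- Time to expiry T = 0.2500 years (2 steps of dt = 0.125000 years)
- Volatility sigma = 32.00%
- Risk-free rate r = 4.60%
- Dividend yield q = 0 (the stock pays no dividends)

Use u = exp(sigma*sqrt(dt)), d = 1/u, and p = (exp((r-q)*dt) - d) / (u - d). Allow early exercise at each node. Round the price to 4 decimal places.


Answer: Price = V(0,0) = 5.7061

Derivation:
dt = T/N = 0.125000
u = exp(sigma*sqrt(dt)) = 1.119785; d = 1/u = 0.893028
p = (exp((r-q)*dt) - d) / (u - d) = 0.497176
Discount per step: exp(-r*dt) = 0.994266
Stock lattice S(k, i) with i counting down-moves:
  k=0: S(0,0) = 55.1800
  k=1: S(1,0) = 61.7898; S(1,1) = 49.2773
  k=2: S(2,0) = 69.1913; S(2,1) = 55.1800; S(2,2) = 44.0060
Terminal payoffs V(N, i) = max(S_T - K, 0):
  V(2,0) = 17.101273; V(2,1) = 3.090000; V(2,2) = 0.000000
Backward induction: V(k, i) = exp(-r*dt) * [p * V(k+1, i) + (1-p) * V(k+1, i+1)]; then take max(V_cont, immediate exercise) for American.
  V(1,0) = exp(-r*dt) * [p*17.101273 + (1-p)*3.090000] = 9.998418; exercise = 9.699760; V(1,0) = max -> 9.998418
  V(1,1) = exp(-r*dt) * [p*3.090000 + (1-p)*0.000000] = 1.527467; exercise = 0.000000; V(1,1) = max -> 1.527467
  V(0,0) = exp(-r*dt) * [p*9.998418 + (1-p)*1.527467] = 5.706119; exercise = 3.090000; V(0,0) = max -> 5.706119


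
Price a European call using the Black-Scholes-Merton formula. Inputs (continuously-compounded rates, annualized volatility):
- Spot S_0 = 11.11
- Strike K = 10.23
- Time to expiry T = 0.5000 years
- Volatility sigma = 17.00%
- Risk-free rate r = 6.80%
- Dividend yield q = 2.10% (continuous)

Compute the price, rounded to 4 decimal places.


Answer: Price = 1.2359

Derivation:
d1 = (ln(S/K) + (r - q + 0.5*sigma^2) * T) / (sigma * sqrt(T)) = 0.94208272
d2 = d1 - sigma * sqrt(T) = 0.82187457
exp(-rT) = 0.96657150; exp(-qT) = 0.98955493
C = S_0 * exp(-qT) * N(d1) - K * exp(-rT) * N(d2)
N(d1) = 0.82692485; N(d2) = 0.79442586
C = 11.1100 * 0.98955493 * 0.82692485 - 10.2300 * 0.96657150 * 0.79442586 = 1.2359


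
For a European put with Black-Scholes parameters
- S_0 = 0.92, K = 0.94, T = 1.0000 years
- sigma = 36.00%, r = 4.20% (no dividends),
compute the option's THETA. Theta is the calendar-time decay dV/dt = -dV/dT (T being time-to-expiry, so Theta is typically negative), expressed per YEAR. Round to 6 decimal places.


d1 = 0.2369272077; d2 = -0.1230727923
phi(d1) = 0.3879007449; exp(-qT) = 1.0000000000; exp(-rT) = 0.9588697806
Theta = -S*exp(-qT)*phi(d1)*sigma/(2*sqrt(T)) + r*K*exp(-rT)*N(-d2) - q*S*exp(-qT)*N(-d1)
N(-d1) = 0.4063566311; N(-d2) = 0.5489752720; sqrt(T) = 1.0000000000
Term 1 = -0.9200 * 1.0000000000 * 0.3879007449 * 0.3600 / (2 * 1.0000000000) = -0.0642363634
Term 2 = 0.0420 * 0.9400 * 0.9588697806 * 0.5489752720 = 0.0207821061
Term 3 = 0 (no dividend yield, q = 0)
Theta = -0.0642363634 + (0.0207821061) + (0.0000000000) = -0.043454

Answer: Theta = -0.043454


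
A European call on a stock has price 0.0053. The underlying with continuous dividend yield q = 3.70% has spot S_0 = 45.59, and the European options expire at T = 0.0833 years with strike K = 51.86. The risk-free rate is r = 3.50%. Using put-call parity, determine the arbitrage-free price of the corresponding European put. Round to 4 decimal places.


Put-call parity: C - P = S_0 * exp(-qT) - K * exp(-rT).
S_0 * exp(-qT) = 45.5900 * 0.99692264 = 45.44970338
K * exp(-rT) = 51.8600 * 0.99708875 = 51.70902236
P = C - S*exp(-qT) + K*exp(-rT)
P = 0.0053 - 45.44970338 + 51.70902236 = 6.2646

Answer: Put price = 6.2646


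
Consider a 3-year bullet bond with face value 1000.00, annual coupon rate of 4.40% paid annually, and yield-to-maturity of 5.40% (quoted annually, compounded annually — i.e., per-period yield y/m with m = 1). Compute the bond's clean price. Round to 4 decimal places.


Answer: Price = 972.9704

Derivation:
Coupon per period c = face * coupon_rate / m = 44.000000
Periods per year m = 1; per-period yield y/m = 0.054000
Number of cashflows N = 3
Cashflows (t years, CF_t, discount factor 1/(1+y/m)^(m*t), PV):
  t = 1.0000: CF_t = 44.000000, DF = 0.948767, PV = 41.745731
  t = 2.0000: CF_t = 44.000000, DF = 0.900158, PV = 39.606955
  t = 3.0000: CF_t = 1044.000000, DF = 0.854040, PV = 891.617669
Price P = sum_t PV_t = 972.970354


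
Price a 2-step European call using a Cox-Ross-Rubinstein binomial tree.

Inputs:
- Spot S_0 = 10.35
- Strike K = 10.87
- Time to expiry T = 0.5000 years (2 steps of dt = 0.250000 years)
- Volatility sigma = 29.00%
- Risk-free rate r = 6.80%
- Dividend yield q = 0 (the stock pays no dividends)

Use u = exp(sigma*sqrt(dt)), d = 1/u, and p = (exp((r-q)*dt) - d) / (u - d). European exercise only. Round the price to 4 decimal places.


Answer: Price = V(0,0) = 0.7823

Derivation:
dt = T/N = 0.250000
u = exp(sigma*sqrt(dt)) = 1.156040; d = 1/u = 0.865022
p = (exp((r-q)*dt) - d) / (u - d) = 0.522729
Discount per step: exp(-r*dt) = 0.983144
Stock lattice S(k, i) with i counting down-moves:
  k=0: S(0,0) = 10.3500
  k=1: S(1,0) = 11.9650; S(1,1) = 8.9530
  k=2: S(2,0) = 13.8320; S(2,1) = 10.3500; S(2,2) = 7.7445
Terminal payoffs V(N, i) = max(S_T - K, 0):
  V(2,0) = 2.962025; V(2,1) = 0.000000; V(2,2) = 0.000000
Backward induction: V(k, i) = exp(-r*dt) * [p * V(k+1, i) + (1-p) * V(k+1, i+1)].
  V(1,0) = exp(-r*dt) * [p*2.962025 + (1-p)*0.000000] = 1.522235
  V(1,1) = exp(-r*dt) * [p*0.000000 + (1-p)*0.000000] = 0.000000
  V(0,0) = exp(-r*dt) * [p*1.522235 + (1-p)*0.000000] = 0.782303


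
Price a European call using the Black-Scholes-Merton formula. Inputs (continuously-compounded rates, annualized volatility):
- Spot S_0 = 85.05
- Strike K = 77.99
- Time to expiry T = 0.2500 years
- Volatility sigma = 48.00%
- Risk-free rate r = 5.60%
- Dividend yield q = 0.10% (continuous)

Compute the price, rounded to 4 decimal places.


d1 = (ln(S/K) + (r - q + 0.5*sigma^2) * T) / (sigma * sqrt(T)) = 0.53836961
d2 = d1 - sigma * sqrt(T) = 0.29836961
exp(-rT) = 0.98609754; exp(-qT) = 0.99975003
C = S_0 * exp(-qT) * N(d1) - K * exp(-rT) * N(d2)
N(d1) = 0.70483905; N(d2) = 0.61728946
C = 85.0500 * 0.99975003 * 0.70483905 - 77.9900 * 0.98609754 * 0.61728946 = 12.4585

Answer: Price = 12.4585


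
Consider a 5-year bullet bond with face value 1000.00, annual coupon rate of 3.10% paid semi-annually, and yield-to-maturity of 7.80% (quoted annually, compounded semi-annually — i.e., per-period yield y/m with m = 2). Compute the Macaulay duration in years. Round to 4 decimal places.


Coupon per period c = face * coupon_rate / m = 15.500000
Periods per year m = 2; per-period yield y/m = 0.039000
Number of cashflows N = 10
Cashflows (t years, CF_t, discount factor 1/(1+y/m)^(m*t), PV):
  t = 0.5000: CF_t = 15.500000, DF = 0.962464, PV = 14.918191
  t = 1.0000: CF_t = 15.500000, DF = 0.926337, PV = 14.358220
  t = 1.5000: CF_t = 15.500000, DF = 0.891566, PV = 13.819269
  t = 2.0000: CF_t = 15.500000, DF = 0.858100, PV = 13.300547
  t = 2.5000: CF_t = 15.500000, DF = 0.825890, PV = 12.801297
  t = 3.0000: CF_t = 15.500000, DF = 0.794889, PV = 12.320786
  t = 3.5000: CF_t = 15.500000, DF = 0.765052, PV = 11.858312
  t = 4.0000: CF_t = 15.500000, DF = 0.736335, PV = 11.413197
  t = 4.5000: CF_t = 15.500000, DF = 0.708696, PV = 10.984790
  t = 5.0000: CF_t = 1015.500000, DF = 0.682094, PV = 692.666928
Price P = sum_t PV_t = 808.441536
Macaulay numerator sum_t t * PV_t:
  t * PV_t at t = 0.5000: 7.459095
  t * PV_t at t = 1.0000: 14.358220
  t * PV_t at t = 1.5000: 20.728903
  t * PV_t at t = 2.0000: 26.601094
  t * PV_t at t = 2.5000: 32.003242
  t * PV_t at t = 3.0000: 36.962358
  t * PV_t at t = 3.5000: 41.504091
  t * PV_t at t = 4.0000: 45.652788
  t * PV_t at t = 4.5000: 49.431556
  t * PV_t at t = 5.0000: 3463.334639
Macaulay duration D = (sum_t t * PV_t) / P = 3738.035986 / 808.441536 = 4.623755

Answer: Macaulay duration = 4.6238 years


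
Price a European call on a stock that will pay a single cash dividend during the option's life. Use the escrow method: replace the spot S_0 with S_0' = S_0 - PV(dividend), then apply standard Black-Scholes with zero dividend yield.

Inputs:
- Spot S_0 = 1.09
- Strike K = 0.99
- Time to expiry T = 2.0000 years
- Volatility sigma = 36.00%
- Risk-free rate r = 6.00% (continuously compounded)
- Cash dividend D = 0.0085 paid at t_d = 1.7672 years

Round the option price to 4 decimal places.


PV(D) = D * exp(-r * t_d) = 0.0085 * 0.89939587 = 0.00764486
S_0' = S_0 - PV(D) = 1.0900 - 0.00764486 = 1.08235514
d1 = (ln(S_0'/K) + (r + sigma^2/2)*T) / (sigma*sqrt(T)) = 0.66544578
d2 = d1 - sigma*sqrt(T) = 0.15632890
exp(-rT) = 0.88692044
N(d1) = 0.74711730; N(d2) = 0.56211311
C = S_0' * N(d1) - K * exp(-rT) * N(d2) = 1.08235514 * 0.74711730 - 0.9900 * 0.88692044 * 0.56211311 = 0.3151

Answer: Price = 0.3151


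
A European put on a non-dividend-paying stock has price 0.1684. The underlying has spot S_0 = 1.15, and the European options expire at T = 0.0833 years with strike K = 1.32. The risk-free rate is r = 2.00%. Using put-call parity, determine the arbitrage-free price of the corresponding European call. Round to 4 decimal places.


Put-call parity: C - P = S_0 * exp(-qT) - K * exp(-rT).
S_0 * exp(-qT) = 1.1500 * 1.00000000 = 1.15000000
K * exp(-rT) = 1.3200 * 0.99833539 = 1.31780271
C = P + S*exp(-qT) - K*exp(-rT)
C = 0.1684 + 1.15000000 - 1.31780271 = 0.0006

Answer: Call price = 0.0006


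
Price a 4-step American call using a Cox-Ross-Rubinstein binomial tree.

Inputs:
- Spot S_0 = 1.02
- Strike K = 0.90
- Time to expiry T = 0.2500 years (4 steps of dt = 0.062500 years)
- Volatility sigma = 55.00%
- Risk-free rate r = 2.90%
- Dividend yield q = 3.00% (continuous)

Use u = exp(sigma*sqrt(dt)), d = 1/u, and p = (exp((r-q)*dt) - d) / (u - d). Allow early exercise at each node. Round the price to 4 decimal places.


Answer: Price = V(0,0) = 0.1800

Derivation:
dt = T/N = 0.062500
u = exp(sigma*sqrt(dt)) = 1.147402; d = 1/u = 0.871534
p = (exp((r-q)*dt) - d) / (u - d) = 0.465453
Discount per step: exp(-r*dt) = 0.998189
Stock lattice S(k, i) with i counting down-moves:
  k=0: S(0,0) = 1.0200
  k=1: S(1,0) = 1.1703; S(1,1) = 0.8890
  k=2: S(2,0) = 1.3429; S(2,1) = 1.0200; S(2,2) = 0.7748
  k=3: S(3,0) = 1.5408; S(3,1) = 1.1703; S(3,2) = 0.8890; S(3,3) = 0.6752
  k=4: S(4,0) = 1.7679; S(4,1) = 1.3429; S(4,2) = 1.0200; S(4,3) = 0.7748; S(4,4) = 0.5885
Terminal payoffs V(N, i) = max(S_T - K, 0):
  V(4,0) = 0.867918; V(4,1) = 0.442861; V(4,2) = 0.120000; V(4,3) = 0.000000; V(4,4) = 0.000000
Backward induction: V(k, i) = exp(-r*dt) * [p * V(k+1, i) + (1-p) * V(k+1, i+1)]; then take max(V_cont, immediate exercise) for American.
  V(3,0) = exp(-r*dt) * [p*0.867918 + (1-p)*0.442861] = 0.639545; exercise = 0.640801; V(3,0) = max -> 0.640801
  V(3,1) = exp(-r*dt) * [p*0.442861 + (1-p)*0.120000] = 0.269787; exercise = 0.270350; V(3,1) = max -> 0.270350
  V(3,2) = exp(-r*dt) * [p*0.120000 + (1-p)*0.000000] = 0.055753; exercise = 0.000000; V(3,2) = max -> 0.055753
  V(3,3) = exp(-r*dt) * [p*0.000000 + (1-p)*0.000000] = 0.000000; exercise = 0.000000; V(3,3) = max -> 0.000000
  V(2,0) = exp(-r*dt) * [p*0.640801 + (1-p)*0.270350] = 0.441976; exercise = 0.442861; V(2,0) = max -> 0.442861
  V(2,1) = exp(-r*dt) * [p*0.270350 + (1-p)*0.055753] = 0.155356; exercise = 0.120000; V(2,1) = max -> 0.155356
  V(2,2) = exp(-r*dt) * [p*0.055753 + (1-p)*0.000000] = 0.025903; exercise = 0.000000; V(2,2) = max -> 0.025903
  V(1,0) = exp(-r*dt) * [p*0.442861 + (1-p)*0.155356] = 0.288652; exercise = 0.270350; V(1,0) = max -> 0.288652
  V(1,1) = exp(-r*dt) * [p*0.155356 + (1-p)*0.025903] = 0.086001; exercise = 0.000000; V(1,1) = max -> 0.086001
  V(0,0) = exp(-r*dt) * [p*0.288652 + (1-p)*0.086001] = 0.179999; exercise = 0.120000; V(0,0) = max -> 0.179999


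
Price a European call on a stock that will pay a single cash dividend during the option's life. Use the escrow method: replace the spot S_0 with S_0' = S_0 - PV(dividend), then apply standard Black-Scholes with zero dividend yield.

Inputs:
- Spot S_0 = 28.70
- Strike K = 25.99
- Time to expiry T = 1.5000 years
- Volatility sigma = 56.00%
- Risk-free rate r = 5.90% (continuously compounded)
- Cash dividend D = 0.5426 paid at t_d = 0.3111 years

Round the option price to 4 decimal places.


PV(D) = D * exp(-r * t_d) = 0.5426 * 0.98181253 = 0.53273148
S_0' = S_0 - PV(D) = 28.7000 - 0.53273148 = 28.16726852
d1 = (ln(S_0'/K) + (r + sigma^2/2)*T) / (sigma*sqrt(T)) = 0.58926087
d2 = d1 - sigma*sqrt(T) = -0.09659626
exp(-rT) = 0.91530311
N(d1) = 0.72215685; N(d2) = 0.46152351
C = S_0' * N(d1) - K * exp(-rT) * N(d2) = 28.16726852 * 0.72215685 - 25.9900 * 0.91530311 * 0.46152351 = 9.3621

Answer: Price = 9.3621


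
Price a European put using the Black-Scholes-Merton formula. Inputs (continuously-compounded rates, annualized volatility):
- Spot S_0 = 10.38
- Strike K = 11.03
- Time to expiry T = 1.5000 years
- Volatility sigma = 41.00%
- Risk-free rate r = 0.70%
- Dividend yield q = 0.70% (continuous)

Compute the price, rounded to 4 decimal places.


d1 = (ln(S/K) + (r - q + 0.5*sigma^2) * T) / (sigma * sqrt(T)) = 0.13011579
d2 = d1 - sigma * sqrt(T) = -0.37202961
exp(-rT) = 0.98955493; exp(-qT) = 0.98955493
P = K * exp(-rT) * N(-d2) - S_0 * exp(-qT) * N(-d1)
N(-d1) = 0.44823741; N(-d2) = 0.64506460
P = 11.0300 * 0.98955493 * 0.64506460 - 10.3800 * 0.98955493 * 0.44823741 = 2.4366

Answer: Price = 2.4366


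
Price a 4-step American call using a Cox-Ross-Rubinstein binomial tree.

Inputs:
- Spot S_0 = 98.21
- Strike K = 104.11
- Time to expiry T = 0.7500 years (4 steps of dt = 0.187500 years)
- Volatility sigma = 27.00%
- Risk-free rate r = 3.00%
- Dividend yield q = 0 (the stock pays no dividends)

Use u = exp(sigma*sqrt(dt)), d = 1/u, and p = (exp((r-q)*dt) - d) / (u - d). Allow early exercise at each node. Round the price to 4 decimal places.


Answer: Price = V(0,0) = 7.8695

Derivation:
dt = T/N = 0.187500
u = exp(sigma*sqrt(dt)) = 1.124022; d = 1/u = 0.889662
p = (exp((r-q)*dt) - d) / (u - d) = 0.494874
Discount per step: exp(-r*dt) = 0.994391
Stock lattice S(k, i) with i counting down-moves:
  k=0: S(0,0) = 98.2100
  k=1: S(1,0) = 110.3902; S(1,1) = 87.3737
  k=2: S(2,0) = 124.0810; S(2,1) = 98.2100; S(2,2) = 77.7331
  k=3: S(3,0) = 139.4698; S(3,1) = 110.3902; S(3,2) = 87.3737; S(3,3) = 69.1562
  k=4: S(4,0) = 156.7672; S(4,1) = 124.0810; S(4,2) = 98.2100; S(4,3) = 77.7331; S(4,4) = 61.5257
Terminal payoffs V(N, i) = max(S_T - K, 0):
  V(4,0) = 52.657178; V(4,1) = 19.971040; V(4,2) = 0.000000; V(4,3) = 0.000000; V(4,4) = 0.000000
Backward induction: V(k, i) = exp(-r*dt) * [p * V(k+1, i) + (1-p) * V(k+1, i+1)]; then take max(V_cont, immediate exercise) for American.
  V(3,0) = exp(-r*dt) * [p*52.657178 + (1-p)*19.971040] = 35.943808; exercise = 35.359834; V(3,0) = max -> 35.943808
  V(3,1) = exp(-r*dt) * [p*19.971040 + (1-p)*0.000000] = 9.827713; exercise = 6.280212; V(3,1) = max -> 9.827713
  V(3,2) = exp(-r*dt) * [p*0.000000 + (1-p)*0.000000] = 0.000000; exercise = 0.000000; V(3,2) = max -> 0.000000
  V(3,3) = exp(-r*dt) * [p*0.000000 + (1-p)*0.000000] = 0.000000; exercise = 0.000000; V(3,3) = max -> 0.000000
  V(2,0) = exp(-r*dt) * [p*35.943808 + (1-p)*9.827713] = 22.624271; exercise = 19.971040; V(2,0) = max -> 22.624271
  V(2,1) = exp(-r*dt) * [p*9.827713 + (1-p)*0.000000] = 4.836200; exercise = 0.000000; V(2,1) = max -> 4.836200
  V(2,2) = exp(-r*dt) * [p*0.000000 + (1-p)*0.000000] = 0.000000; exercise = 0.000000; V(2,2) = max -> 0.000000
  V(1,0) = exp(-r*dt) * [p*22.624271 + (1-p)*4.836200] = 13.562551; exercise = 6.280212; V(1,0) = max -> 13.562551
  V(1,1) = exp(-r*dt) * [p*4.836200 + (1-p)*0.000000] = 2.379885; exercise = 0.000000; V(1,1) = max -> 2.379885
  V(0,0) = exp(-r*dt) * [p*13.562551 + (1-p)*2.379885] = 7.869506; exercise = 0.000000; V(0,0) = max -> 7.869506
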